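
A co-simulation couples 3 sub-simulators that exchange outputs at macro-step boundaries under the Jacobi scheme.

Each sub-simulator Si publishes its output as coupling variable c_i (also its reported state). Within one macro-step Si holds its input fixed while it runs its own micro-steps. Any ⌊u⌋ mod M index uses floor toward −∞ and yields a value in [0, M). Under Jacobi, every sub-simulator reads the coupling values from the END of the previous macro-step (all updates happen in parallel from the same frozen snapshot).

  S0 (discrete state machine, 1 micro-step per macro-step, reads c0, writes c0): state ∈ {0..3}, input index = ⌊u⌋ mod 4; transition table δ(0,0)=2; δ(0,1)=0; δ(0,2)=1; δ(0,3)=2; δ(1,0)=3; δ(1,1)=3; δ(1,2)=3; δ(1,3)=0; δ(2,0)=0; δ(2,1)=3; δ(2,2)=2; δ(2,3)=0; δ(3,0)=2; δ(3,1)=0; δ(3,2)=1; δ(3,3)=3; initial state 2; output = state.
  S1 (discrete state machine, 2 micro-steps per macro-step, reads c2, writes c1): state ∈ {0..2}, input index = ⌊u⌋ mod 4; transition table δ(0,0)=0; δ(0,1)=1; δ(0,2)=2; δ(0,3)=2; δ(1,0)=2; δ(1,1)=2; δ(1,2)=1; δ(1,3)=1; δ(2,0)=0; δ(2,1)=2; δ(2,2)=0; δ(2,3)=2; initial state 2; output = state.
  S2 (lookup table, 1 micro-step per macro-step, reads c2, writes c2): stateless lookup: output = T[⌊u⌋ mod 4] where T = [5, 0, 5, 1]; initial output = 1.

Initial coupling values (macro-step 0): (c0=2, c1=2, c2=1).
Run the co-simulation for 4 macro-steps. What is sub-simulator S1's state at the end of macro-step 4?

macro 1: S0 reads c0=2 → after 1×micro: 2; S1 reads c2=1 → after 2×micro: 2; S2 reads c2=1 → after 1×micro: 0 ⇒ (c0=2, c1=2, c2=0)
macro 2: S0 reads c0=2 → after 1×micro: 2; S1 reads c2=0 → after 2×micro: 0; S2 reads c2=0 → after 1×micro: 5 ⇒ (c0=2, c1=0, c2=5)
macro 3: S0 reads c0=2 → after 1×micro: 2; S1 reads c2=5 → after 2×micro: 2; S2 reads c2=5 → after 1×micro: 0 ⇒ (c0=2, c1=2, c2=0)
macro 4: S0 reads c0=2 → after 1×micro: 2; S1 reads c2=0 → after 2×micro: 0; S2 reads c2=0 → after 1×micro: 5 ⇒ (c0=2, c1=0, c2=5)

S1 state at macro-step 4 = 0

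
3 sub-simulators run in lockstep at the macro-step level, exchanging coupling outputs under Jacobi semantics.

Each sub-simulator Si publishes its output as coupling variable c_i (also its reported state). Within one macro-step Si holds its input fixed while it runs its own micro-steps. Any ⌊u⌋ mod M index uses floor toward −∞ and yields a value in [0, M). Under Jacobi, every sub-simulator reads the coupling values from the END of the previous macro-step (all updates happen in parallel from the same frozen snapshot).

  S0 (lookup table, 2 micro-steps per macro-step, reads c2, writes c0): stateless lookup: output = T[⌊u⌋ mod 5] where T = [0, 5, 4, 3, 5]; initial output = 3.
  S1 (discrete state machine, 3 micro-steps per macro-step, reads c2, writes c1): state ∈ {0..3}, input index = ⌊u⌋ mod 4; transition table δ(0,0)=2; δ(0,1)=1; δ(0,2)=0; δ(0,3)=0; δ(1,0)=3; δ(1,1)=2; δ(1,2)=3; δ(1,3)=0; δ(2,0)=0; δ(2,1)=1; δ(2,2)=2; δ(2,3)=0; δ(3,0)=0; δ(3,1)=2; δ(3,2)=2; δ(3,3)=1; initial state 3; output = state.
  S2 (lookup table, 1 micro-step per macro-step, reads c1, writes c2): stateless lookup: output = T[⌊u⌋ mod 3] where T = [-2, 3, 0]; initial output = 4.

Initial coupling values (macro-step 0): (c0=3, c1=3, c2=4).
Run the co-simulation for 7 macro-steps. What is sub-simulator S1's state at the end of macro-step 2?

macro 1: S0 reads c2=4 → after 2×micro: 5; S1 reads c2=4 → after 3×micro: 0; S2 reads c1=3 → after 1×micro: -2 ⇒ (c0=5, c1=0, c2=-2)
macro 2: S0 reads c2=-2 → after 2×micro: 3; S1 reads c2=-2 → after 3×micro: 0; S2 reads c1=0 → after 1×micro: -2 ⇒ (c0=3, c1=0, c2=-2)
macro 3: S0 reads c2=-2 → after 2×micro: 3; S1 reads c2=-2 → after 3×micro: 0; S2 reads c1=0 → after 1×micro: -2 ⇒ (c0=3, c1=0, c2=-2)
macro 4: S0 reads c2=-2 → after 2×micro: 3; S1 reads c2=-2 → after 3×micro: 0; S2 reads c1=0 → after 1×micro: -2 ⇒ (c0=3, c1=0, c2=-2)
macro 5: S0 reads c2=-2 → after 2×micro: 3; S1 reads c2=-2 → after 3×micro: 0; S2 reads c1=0 → after 1×micro: -2 ⇒ (c0=3, c1=0, c2=-2)
macro 6: S0 reads c2=-2 → after 2×micro: 3; S1 reads c2=-2 → after 3×micro: 0; S2 reads c1=0 → after 1×micro: -2 ⇒ (c0=3, c1=0, c2=-2)
macro 7: S0 reads c2=-2 → after 2×micro: 3; S1 reads c2=-2 → after 3×micro: 0; S2 reads c1=0 → after 1×micro: -2 ⇒ (c0=3, c1=0, c2=-2)

S1 state at macro-step 2 = 0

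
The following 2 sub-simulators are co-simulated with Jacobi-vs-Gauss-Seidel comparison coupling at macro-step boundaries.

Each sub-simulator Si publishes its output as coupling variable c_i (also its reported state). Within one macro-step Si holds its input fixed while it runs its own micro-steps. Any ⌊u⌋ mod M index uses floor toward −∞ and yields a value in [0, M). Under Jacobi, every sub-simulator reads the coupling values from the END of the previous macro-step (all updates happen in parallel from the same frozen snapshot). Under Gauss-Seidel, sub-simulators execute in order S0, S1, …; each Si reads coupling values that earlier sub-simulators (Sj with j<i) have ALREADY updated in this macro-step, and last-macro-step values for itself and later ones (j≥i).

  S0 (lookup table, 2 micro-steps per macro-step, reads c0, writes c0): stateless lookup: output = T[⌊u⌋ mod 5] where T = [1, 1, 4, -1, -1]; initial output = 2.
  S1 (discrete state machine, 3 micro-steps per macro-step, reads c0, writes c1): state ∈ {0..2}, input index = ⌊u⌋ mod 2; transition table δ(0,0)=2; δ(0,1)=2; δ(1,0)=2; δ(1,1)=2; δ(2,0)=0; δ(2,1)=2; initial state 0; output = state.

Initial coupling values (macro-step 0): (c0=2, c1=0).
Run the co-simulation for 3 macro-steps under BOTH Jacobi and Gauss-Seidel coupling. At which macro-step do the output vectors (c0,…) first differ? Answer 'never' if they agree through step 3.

first divergence at macro-step: 2

[Jacobi] macro 1: S0 reads c0=2 → after 2×micro: 4; S1 reads c0=2 → after 3×micro: 2 ⇒ (c0=4, c1=2)
[Jacobi] macro 2: S0 reads c0=4 → after 2×micro: -1; S1 reads c0=4 → after 3×micro: 0 ⇒ (c0=-1, c1=0)
[Jacobi] macro 3: S0 reads c0=-1 → after 2×micro: -1; S1 reads c0=-1 → after 3×micro: 2 ⇒ (c0=-1, c1=2)
[Gauss-Seidel] macro 1: S0 reads c0=2 → after 2×micro: 4; S1 reads c0=4 → after 3×micro: 2 ⇒ (c0=4, c1=2)
[Gauss-Seidel] macro 2: S0 reads c0=4 → after 2×micro: -1; S1 reads c0=-1 → after 3×micro: 2 ⇒ (c0=-1, c1=2)
[Gauss-Seidel] macro 3: S0 reads c0=-1 → after 2×micro: -1; S1 reads c0=-1 → after 3×micro: 2 ⇒ (c0=-1, c1=2)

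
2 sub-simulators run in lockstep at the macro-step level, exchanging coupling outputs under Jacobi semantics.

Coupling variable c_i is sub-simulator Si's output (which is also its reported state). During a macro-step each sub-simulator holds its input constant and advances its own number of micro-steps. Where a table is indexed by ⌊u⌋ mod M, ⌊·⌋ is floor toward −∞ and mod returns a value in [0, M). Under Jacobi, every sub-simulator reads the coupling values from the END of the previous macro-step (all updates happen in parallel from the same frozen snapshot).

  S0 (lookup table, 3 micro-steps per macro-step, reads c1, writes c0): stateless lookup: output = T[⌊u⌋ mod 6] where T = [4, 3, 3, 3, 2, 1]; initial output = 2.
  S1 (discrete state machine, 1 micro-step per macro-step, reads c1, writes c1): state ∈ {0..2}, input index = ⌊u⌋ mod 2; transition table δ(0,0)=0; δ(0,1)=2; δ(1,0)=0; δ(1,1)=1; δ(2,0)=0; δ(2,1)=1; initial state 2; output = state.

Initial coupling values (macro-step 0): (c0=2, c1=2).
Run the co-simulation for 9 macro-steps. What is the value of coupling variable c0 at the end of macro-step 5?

c0 at macro-step 5 = 4

macro 1: S0 reads c1=2 → after 3×micro: 3; S1 reads c1=2 → after 1×micro: 0 ⇒ (c0=3, c1=0)
macro 2: S0 reads c1=0 → after 3×micro: 4; S1 reads c1=0 → after 1×micro: 0 ⇒ (c0=4, c1=0)
macro 3: S0 reads c1=0 → after 3×micro: 4; S1 reads c1=0 → after 1×micro: 0 ⇒ (c0=4, c1=0)
macro 4: S0 reads c1=0 → after 3×micro: 4; S1 reads c1=0 → after 1×micro: 0 ⇒ (c0=4, c1=0)
macro 5: S0 reads c1=0 → after 3×micro: 4; S1 reads c1=0 → after 1×micro: 0 ⇒ (c0=4, c1=0)
macro 6: S0 reads c1=0 → after 3×micro: 4; S1 reads c1=0 → after 1×micro: 0 ⇒ (c0=4, c1=0)
macro 7: S0 reads c1=0 → after 3×micro: 4; S1 reads c1=0 → after 1×micro: 0 ⇒ (c0=4, c1=0)
macro 8: S0 reads c1=0 → after 3×micro: 4; S1 reads c1=0 → after 1×micro: 0 ⇒ (c0=4, c1=0)
macro 9: S0 reads c1=0 → after 3×micro: 4; S1 reads c1=0 → after 1×micro: 0 ⇒ (c0=4, c1=0)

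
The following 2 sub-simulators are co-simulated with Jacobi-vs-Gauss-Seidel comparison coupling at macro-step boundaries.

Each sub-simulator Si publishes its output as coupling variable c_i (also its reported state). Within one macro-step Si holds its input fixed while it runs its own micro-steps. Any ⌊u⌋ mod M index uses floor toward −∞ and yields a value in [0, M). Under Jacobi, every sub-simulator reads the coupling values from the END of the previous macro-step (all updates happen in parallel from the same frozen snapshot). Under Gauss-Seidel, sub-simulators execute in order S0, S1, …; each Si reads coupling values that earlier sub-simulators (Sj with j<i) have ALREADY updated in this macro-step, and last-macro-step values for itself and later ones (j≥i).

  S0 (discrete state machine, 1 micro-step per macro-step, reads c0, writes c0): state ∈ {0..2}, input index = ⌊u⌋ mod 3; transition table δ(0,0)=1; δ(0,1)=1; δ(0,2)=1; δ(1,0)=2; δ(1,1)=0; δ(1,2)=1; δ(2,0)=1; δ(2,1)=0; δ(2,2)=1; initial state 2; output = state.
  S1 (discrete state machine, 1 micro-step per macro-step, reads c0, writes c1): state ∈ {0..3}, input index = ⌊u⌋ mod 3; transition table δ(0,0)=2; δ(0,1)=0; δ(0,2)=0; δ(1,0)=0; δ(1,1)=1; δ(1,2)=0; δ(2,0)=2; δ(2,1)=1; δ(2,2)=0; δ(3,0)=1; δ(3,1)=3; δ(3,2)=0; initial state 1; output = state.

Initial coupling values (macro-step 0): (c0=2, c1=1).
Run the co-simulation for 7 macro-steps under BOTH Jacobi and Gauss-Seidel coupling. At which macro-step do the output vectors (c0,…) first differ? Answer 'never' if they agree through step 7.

first divergence at macro-step: 1

[Jacobi] macro 1: S0 reads c0=2 → after 1×micro: 1; S1 reads c0=2 → after 1×micro: 0 ⇒ (c0=1, c1=0)
[Jacobi] macro 2: S0 reads c0=1 → after 1×micro: 0; S1 reads c0=1 → after 1×micro: 0 ⇒ (c0=0, c1=0)
[Jacobi] macro 3: S0 reads c0=0 → after 1×micro: 1; S1 reads c0=0 → after 1×micro: 2 ⇒ (c0=1, c1=2)
[Jacobi] macro 4: S0 reads c0=1 → after 1×micro: 0; S1 reads c0=1 → after 1×micro: 1 ⇒ (c0=0, c1=1)
[Jacobi] macro 5: S0 reads c0=0 → after 1×micro: 1; S1 reads c0=0 → after 1×micro: 0 ⇒ (c0=1, c1=0)
[Jacobi] macro 6: S0 reads c0=1 → after 1×micro: 0; S1 reads c0=1 → after 1×micro: 0 ⇒ (c0=0, c1=0)
[Jacobi] macro 7: S0 reads c0=0 → after 1×micro: 1; S1 reads c0=0 → after 1×micro: 2 ⇒ (c0=1, c1=2)
[Gauss-Seidel] macro 1: S0 reads c0=2 → after 1×micro: 1; S1 reads c0=1 → after 1×micro: 1 ⇒ (c0=1, c1=1)
[Gauss-Seidel] macro 2: S0 reads c0=1 → after 1×micro: 0; S1 reads c0=0 → after 1×micro: 0 ⇒ (c0=0, c1=0)
[Gauss-Seidel] macro 3: S0 reads c0=0 → after 1×micro: 1; S1 reads c0=1 → after 1×micro: 0 ⇒ (c0=1, c1=0)
[Gauss-Seidel] macro 4: S0 reads c0=1 → after 1×micro: 0; S1 reads c0=0 → after 1×micro: 2 ⇒ (c0=0, c1=2)
[Gauss-Seidel] macro 5: S0 reads c0=0 → after 1×micro: 1; S1 reads c0=1 → after 1×micro: 1 ⇒ (c0=1, c1=1)
[Gauss-Seidel] macro 6: S0 reads c0=1 → after 1×micro: 0; S1 reads c0=0 → after 1×micro: 0 ⇒ (c0=0, c1=0)
[Gauss-Seidel] macro 7: S0 reads c0=0 → after 1×micro: 1; S1 reads c0=1 → after 1×micro: 0 ⇒ (c0=1, c1=0)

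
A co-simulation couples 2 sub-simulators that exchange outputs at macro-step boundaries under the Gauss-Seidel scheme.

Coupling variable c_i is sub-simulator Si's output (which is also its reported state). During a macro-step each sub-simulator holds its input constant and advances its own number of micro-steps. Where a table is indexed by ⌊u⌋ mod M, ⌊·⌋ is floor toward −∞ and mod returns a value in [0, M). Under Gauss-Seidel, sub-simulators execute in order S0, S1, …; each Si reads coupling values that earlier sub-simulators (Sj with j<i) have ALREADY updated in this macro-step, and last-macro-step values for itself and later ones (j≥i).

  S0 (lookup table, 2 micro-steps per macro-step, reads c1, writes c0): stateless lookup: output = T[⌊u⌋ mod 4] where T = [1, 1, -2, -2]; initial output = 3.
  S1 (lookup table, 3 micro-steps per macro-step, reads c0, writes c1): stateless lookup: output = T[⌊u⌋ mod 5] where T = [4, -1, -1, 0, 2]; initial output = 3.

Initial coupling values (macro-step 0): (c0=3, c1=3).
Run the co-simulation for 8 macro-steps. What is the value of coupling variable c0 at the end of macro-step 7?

macro 1: S0 reads c1=3 → after 2×micro: -2; S1 reads c0=-2 → after 3×micro: 0 ⇒ (c0=-2, c1=0)
macro 2: S0 reads c1=0 → after 2×micro: 1; S1 reads c0=1 → after 3×micro: -1 ⇒ (c0=1, c1=-1)
macro 3: S0 reads c1=-1 → after 2×micro: -2; S1 reads c0=-2 → after 3×micro: 0 ⇒ (c0=-2, c1=0)
macro 4: S0 reads c1=0 → after 2×micro: 1; S1 reads c0=1 → after 3×micro: -1 ⇒ (c0=1, c1=-1)
macro 5: S0 reads c1=-1 → after 2×micro: -2; S1 reads c0=-2 → after 3×micro: 0 ⇒ (c0=-2, c1=0)
macro 6: S0 reads c1=0 → after 2×micro: 1; S1 reads c0=1 → after 3×micro: -1 ⇒ (c0=1, c1=-1)
macro 7: S0 reads c1=-1 → after 2×micro: -2; S1 reads c0=-2 → after 3×micro: 0 ⇒ (c0=-2, c1=0)
macro 8: S0 reads c1=0 → after 2×micro: 1; S1 reads c0=1 → after 3×micro: -1 ⇒ (c0=1, c1=-1)

c0 at macro-step 7 = -2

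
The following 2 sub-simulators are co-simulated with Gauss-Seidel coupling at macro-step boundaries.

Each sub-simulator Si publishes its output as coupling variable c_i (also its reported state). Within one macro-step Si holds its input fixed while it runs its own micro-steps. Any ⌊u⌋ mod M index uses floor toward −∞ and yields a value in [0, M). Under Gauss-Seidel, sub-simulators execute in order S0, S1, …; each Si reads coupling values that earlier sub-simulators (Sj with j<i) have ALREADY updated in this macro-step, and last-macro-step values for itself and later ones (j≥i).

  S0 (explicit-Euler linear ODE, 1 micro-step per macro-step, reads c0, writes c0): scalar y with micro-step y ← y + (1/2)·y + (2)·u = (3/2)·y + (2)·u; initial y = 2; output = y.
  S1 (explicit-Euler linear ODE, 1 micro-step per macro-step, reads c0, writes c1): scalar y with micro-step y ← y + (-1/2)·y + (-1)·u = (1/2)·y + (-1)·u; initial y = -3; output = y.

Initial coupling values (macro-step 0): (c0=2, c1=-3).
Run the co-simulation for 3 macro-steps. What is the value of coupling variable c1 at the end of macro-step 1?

c1 at macro-step 1 = -17/2

macro 1: S0 reads c0=2 → after 1×micro: 7; S1 reads c0=7 → after 1×micro: -17/2 ⇒ (c0=7, c1=-17/2)
macro 2: S0 reads c0=7 → after 1×micro: 49/2; S1 reads c0=49/2 → after 1×micro: -115/4 ⇒ (c0=49/2, c1=-115/4)
macro 3: S0 reads c0=49/2 → after 1×micro: 343/4; S1 reads c0=343/4 → after 1×micro: -801/8 ⇒ (c0=343/4, c1=-801/8)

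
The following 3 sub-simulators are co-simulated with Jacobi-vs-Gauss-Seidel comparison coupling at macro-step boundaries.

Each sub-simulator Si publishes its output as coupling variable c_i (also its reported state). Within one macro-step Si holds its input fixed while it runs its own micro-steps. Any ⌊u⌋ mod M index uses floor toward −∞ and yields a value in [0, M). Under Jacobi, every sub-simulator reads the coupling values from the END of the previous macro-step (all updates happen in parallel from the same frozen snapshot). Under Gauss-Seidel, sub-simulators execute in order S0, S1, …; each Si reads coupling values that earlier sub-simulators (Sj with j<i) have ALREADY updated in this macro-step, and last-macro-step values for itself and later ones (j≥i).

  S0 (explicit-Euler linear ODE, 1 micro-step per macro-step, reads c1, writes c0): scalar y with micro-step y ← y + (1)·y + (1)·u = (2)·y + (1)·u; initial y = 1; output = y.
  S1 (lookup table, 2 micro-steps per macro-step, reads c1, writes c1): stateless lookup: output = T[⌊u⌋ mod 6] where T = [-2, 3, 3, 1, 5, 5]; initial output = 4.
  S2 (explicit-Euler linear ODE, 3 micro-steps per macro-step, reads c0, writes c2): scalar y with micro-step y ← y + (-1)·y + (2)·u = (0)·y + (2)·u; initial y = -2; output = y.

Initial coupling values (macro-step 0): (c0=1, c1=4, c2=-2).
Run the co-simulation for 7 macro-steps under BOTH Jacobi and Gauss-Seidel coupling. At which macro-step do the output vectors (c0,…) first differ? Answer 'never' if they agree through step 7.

[Jacobi] macro 1: S0 reads c1=4 → after 1×micro: 6; S1 reads c1=4 → after 2×micro: 5; S2 reads c0=1 → after 3×micro: 2 ⇒ (c0=6, c1=5, c2=2)
[Jacobi] macro 2: S0 reads c1=5 → after 1×micro: 17; S1 reads c1=5 → after 2×micro: 5; S2 reads c0=6 → after 3×micro: 12 ⇒ (c0=17, c1=5, c2=12)
[Jacobi] macro 3: S0 reads c1=5 → after 1×micro: 39; S1 reads c1=5 → after 2×micro: 5; S2 reads c0=17 → after 3×micro: 34 ⇒ (c0=39, c1=5, c2=34)
[Jacobi] macro 4: S0 reads c1=5 → after 1×micro: 83; S1 reads c1=5 → after 2×micro: 5; S2 reads c0=39 → after 3×micro: 78 ⇒ (c0=83, c1=5, c2=78)
[Jacobi] macro 5: S0 reads c1=5 → after 1×micro: 171; S1 reads c1=5 → after 2×micro: 5; S2 reads c0=83 → after 3×micro: 166 ⇒ (c0=171, c1=5, c2=166)
[Jacobi] macro 6: S0 reads c1=5 → after 1×micro: 347; S1 reads c1=5 → after 2×micro: 5; S2 reads c0=171 → after 3×micro: 342 ⇒ (c0=347, c1=5, c2=342)
[Jacobi] macro 7: S0 reads c1=5 → after 1×micro: 699; S1 reads c1=5 → after 2×micro: 5; S2 reads c0=347 → after 3×micro: 694 ⇒ (c0=699, c1=5, c2=694)
[Gauss-Seidel] macro 1: S0 reads c1=4 → after 1×micro: 6; S1 reads c1=4 → after 2×micro: 5; S2 reads c0=6 → after 3×micro: 12 ⇒ (c0=6, c1=5, c2=12)
[Gauss-Seidel] macro 2: S0 reads c1=5 → after 1×micro: 17; S1 reads c1=5 → after 2×micro: 5; S2 reads c0=17 → after 3×micro: 34 ⇒ (c0=17, c1=5, c2=34)
[Gauss-Seidel] macro 3: S0 reads c1=5 → after 1×micro: 39; S1 reads c1=5 → after 2×micro: 5; S2 reads c0=39 → after 3×micro: 78 ⇒ (c0=39, c1=5, c2=78)
[Gauss-Seidel] macro 4: S0 reads c1=5 → after 1×micro: 83; S1 reads c1=5 → after 2×micro: 5; S2 reads c0=83 → after 3×micro: 166 ⇒ (c0=83, c1=5, c2=166)
[Gauss-Seidel] macro 5: S0 reads c1=5 → after 1×micro: 171; S1 reads c1=5 → after 2×micro: 5; S2 reads c0=171 → after 3×micro: 342 ⇒ (c0=171, c1=5, c2=342)
[Gauss-Seidel] macro 6: S0 reads c1=5 → after 1×micro: 347; S1 reads c1=5 → after 2×micro: 5; S2 reads c0=347 → after 3×micro: 694 ⇒ (c0=347, c1=5, c2=694)
[Gauss-Seidel] macro 7: S0 reads c1=5 → after 1×micro: 699; S1 reads c1=5 → after 2×micro: 5; S2 reads c0=699 → after 3×micro: 1398 ⇒ (c0=699, c1=5, c2=1398)

first divergence at macro-step: 1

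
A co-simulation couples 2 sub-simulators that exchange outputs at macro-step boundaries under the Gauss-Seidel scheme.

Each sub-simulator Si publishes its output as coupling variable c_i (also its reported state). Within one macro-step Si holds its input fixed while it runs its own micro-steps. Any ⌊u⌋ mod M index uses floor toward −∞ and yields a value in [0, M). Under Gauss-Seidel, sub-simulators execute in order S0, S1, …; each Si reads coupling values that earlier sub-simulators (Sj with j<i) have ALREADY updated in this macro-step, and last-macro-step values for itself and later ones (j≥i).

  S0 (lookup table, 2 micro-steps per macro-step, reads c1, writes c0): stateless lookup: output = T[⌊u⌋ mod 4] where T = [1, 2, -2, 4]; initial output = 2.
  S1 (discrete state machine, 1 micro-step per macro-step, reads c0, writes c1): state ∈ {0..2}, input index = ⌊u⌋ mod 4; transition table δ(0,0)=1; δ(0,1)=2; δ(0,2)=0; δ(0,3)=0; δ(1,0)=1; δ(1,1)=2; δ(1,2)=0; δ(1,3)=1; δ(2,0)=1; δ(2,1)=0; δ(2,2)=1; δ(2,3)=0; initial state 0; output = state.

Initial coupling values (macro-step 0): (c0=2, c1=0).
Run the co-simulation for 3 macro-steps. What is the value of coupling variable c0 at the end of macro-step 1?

macro 1: S0 reads c1=0 → after 2×micro: 1; S1 reads c0=1 → after 1×micro: 2 ⇒ (c0=1, c1=2)
macro 2: S0 reads c1=2 → after 2×micro: -2; S1 reads c0=-2 → after 1×micro: 1 ⇒ (c0=-2, c1=1)
macro 3: S0 reads c1=1 → after 2×micro: 2; S1 reads c0=2 → after 1×micro: 0 ⇒ (c0=2, c1=0)

c0 at macro-step 1 = 1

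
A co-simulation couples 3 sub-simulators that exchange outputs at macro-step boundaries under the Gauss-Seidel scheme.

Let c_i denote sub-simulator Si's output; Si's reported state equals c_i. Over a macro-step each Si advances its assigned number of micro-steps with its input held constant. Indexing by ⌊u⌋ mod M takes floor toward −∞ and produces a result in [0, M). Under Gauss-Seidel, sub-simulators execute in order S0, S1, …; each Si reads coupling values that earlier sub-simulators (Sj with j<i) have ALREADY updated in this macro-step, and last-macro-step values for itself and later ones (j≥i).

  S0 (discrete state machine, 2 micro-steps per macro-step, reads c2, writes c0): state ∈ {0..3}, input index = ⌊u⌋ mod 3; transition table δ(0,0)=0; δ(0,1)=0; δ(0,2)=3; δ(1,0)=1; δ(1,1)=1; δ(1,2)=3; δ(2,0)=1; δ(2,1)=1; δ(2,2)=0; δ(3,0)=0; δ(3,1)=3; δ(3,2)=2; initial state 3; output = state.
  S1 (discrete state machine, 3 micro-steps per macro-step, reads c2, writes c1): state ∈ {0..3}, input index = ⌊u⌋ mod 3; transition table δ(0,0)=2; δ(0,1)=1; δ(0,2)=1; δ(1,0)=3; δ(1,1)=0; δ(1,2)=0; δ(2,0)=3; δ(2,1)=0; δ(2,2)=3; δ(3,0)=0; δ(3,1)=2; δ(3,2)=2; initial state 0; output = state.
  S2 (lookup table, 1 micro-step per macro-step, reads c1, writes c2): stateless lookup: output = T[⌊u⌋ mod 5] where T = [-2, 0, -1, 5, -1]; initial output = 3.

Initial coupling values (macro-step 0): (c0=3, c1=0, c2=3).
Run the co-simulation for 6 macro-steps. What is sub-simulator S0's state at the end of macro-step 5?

macro 1: S0 reads c2=3 → after 2×micro: 0; S1 reads c2=3 → after 3×micro: 0; S2 reads c1=0 → after 1×micro: -2 ⇒ (c0=0, c1=0, c2=-2)
macro 2: S0 reads c2=-2 → after 2×micro: 0; S1 reads c2=-2 → after 3×micro: 1; S2 reads c1=1 → after 1×micro: 0 ⇒ (c0=0, c1=1, c2=0)
macro 3: S0 reads c2=0 → after 2×micro: 0; S1 reads c2=0 → after 3×micro: 2; S2 reads c1=2 → after 1×micro: -1 ⇒ (c0=0, c1=2, c2=-1)
macro 4: S0 reads c2=-1 → after 2×micro: 2; S1 reads c2=-1 → after 3×micro: 3; S2 reads c1=3 → after 1×micro: 5 ⇒ (c0=2, c1=3, c2=5)
macro 5: S0 reads c2=5 → after 2×micro: 3; S1 reads c2=5 → after 3×micro: 2; S2 reads c1=2 → after 1×micro: -1 ⇒ (c0=3, c1=2, c2=-1)
macro 6: S0 reads c2=-1 → after 2×micro: 0; S1 reads c2=-1 → after 3×micro: 3; S2 reads c1=3 → after 1×micro: 5 ⇒ (c0=0, c1=3, c2=5)

S0 state at macro-step 5 = 3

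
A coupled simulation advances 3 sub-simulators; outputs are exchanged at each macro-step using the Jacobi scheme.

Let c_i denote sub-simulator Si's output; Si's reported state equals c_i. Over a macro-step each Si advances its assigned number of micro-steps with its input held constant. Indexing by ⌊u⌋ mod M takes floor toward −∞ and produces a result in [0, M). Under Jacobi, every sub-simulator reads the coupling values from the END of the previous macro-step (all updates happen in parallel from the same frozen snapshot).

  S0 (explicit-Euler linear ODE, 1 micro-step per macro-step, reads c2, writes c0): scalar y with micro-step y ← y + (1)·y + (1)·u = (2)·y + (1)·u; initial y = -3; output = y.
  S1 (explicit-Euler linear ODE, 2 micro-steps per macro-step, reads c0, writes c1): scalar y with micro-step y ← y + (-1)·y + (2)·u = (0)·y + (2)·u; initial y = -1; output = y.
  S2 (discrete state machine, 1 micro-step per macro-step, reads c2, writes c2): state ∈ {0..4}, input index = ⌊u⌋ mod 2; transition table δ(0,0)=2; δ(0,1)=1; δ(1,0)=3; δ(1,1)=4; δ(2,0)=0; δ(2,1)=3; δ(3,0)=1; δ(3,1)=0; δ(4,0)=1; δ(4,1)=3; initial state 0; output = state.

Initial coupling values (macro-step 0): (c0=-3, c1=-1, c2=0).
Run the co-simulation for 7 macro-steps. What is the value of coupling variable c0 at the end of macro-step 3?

c0 at macro-step 3 = -20

macro 1: S0 reads c2=0 → after 1×micro: -6; S1 reads c0=-3 → after 2×micro: -6; S2 reads c2=0 → after 1×micro: 2 ⇒ (c0=-6, c1=-6, c2=2)
macro 2: S0 reads c2=2 → after 1×micro: -10; S1 reads c0=-6 → after 2×micro: -12; S2 reads c2=2 → after 1×micro: 0 ⇒ (c0=-10, c1=-12, c2=0)
macro 3: S0 reads c2=0 → after 1×micro: -20; S1 reads c0=-10 → after 2×micro: -20; S2 reads c2=0 → after 1×micro: 2 ⇒ (c0=-20, c1=-20, c2=2)
macro 4: S0 reads c2=2 → after 1×micro: -38; S1 reads c0=-20 → after 2×micro: -40; S2 reads c2=2 → after 1×micro: 0 ⇒ (c0=-38, c1=-40, c2=0)
macro 5: S0 reads c2=0 → after 1×micro: -76; S1 reads c0=-38 → after 2×micro: -76; S2 reads c2=0 → after 1×micro: 2 ⇒ (c0=-76, c1=-76, c2=2)
macro 6: S0 reads c2=2 → after 1×micro: -150; S1 reads c0=-76 → after 2×micro: -152; S2 reads c2=2 → after 1×micro: 0 ⇒ (c0=-150, c1=-152, c2=0)
macro 7: S0 reads c2=0 → after 1×micro: -300; S1 reads c0=-150 → after 2×micro: -300; S2 reads c2=0 → after 1×micro: 2 ⇒ (c0=-300, c1=-300, c2=2)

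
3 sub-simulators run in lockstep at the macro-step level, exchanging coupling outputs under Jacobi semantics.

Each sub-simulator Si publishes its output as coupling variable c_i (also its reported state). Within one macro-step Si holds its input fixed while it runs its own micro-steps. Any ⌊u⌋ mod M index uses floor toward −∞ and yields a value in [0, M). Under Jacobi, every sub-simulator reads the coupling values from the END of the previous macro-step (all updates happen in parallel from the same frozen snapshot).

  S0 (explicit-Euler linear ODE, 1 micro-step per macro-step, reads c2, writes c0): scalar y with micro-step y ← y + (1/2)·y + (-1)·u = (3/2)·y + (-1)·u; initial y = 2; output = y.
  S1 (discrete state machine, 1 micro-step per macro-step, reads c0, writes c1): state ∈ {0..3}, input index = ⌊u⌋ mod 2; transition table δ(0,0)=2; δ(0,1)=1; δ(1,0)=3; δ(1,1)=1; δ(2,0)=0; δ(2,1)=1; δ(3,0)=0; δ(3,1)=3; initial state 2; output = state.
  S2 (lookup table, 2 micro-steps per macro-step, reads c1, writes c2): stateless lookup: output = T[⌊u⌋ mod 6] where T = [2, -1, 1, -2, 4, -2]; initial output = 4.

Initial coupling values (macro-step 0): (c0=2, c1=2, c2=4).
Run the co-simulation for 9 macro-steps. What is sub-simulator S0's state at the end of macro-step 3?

S0 state at macro-step 3 = -23/4

macro 1: S0 reads c2=4 → after 1×micro: -1; S1 reads c0=2 → after 1×micro: 0; S2 reads c1=2 → after 2×micro: 1 ⇒ (c0=-1, c1=0, c2=1)
macro 2: S0 reads c2=1 → after 1×micro: -5/2; S1 reads c0=-1 → after 1×micro: 1; S2 reads c1=0 → after 2×micro: 2 ⇒ (c0=-5/2, c1=1, c2=2)
macro 3: S0 reads c2=2 → after 1×micro: -23/4; S1 reads c0=-5/2 → after 1×micro: 1; S2 reads c1=1 → after 2×micro: -1 ⇒ (c0=-23/4, c1=1, c2=-1)
macro 4: S0 reads c2=-1 → after 1×micro: -61/8; S1 reads c0=-23/4 → after 1×micro: 3; S2 reads c1=1 → after 2×micro: -1 ⇒ (c0=-61/8, c1=3, c2=-1)
macro 5: S0 reads c2=-1 → after 1×micro: -167/16; S1 reads c0=-61/8 → after 1×micro: 0; S2 reads c1=3 → after 2×micro: -2 ⇒ (c0=-167/16, c1=0, c2=-2)
macro 6: S0 reads c2=-2 → after 1×micro: -437/32; S1 reads c0=-167/16 → after 1×micro: 1; S2 reads c1=0 → after 2×micro: 2 ⇒ (c0=-437/32, c1=1, c2=2)
macro 7: S0 reads c2=2 → after 1×micro: -1439/64; S1 reads c0=-437/32 → after 1×micro: 3; S2 reads c1=1 → after 2×micro: -1 ⇒ (c0=-1439/64, c1=3, c2=-1)
macro 8: S0 reads c2=-1 → after 1×micro: -4189/128; S1 reads c0=-1439/64 → after 1×micro: 3; S2 reads c1=3 → after 2×micro: -2 ⇒ (c0=-4189/128, c1=3, c2=-2)
macro 9: S0 reads c2=-2 → after 1×micro: -12055/256; S1 reads c0=-4189/128 → after 1×micro: 3; S2 reads c1=3 → after 2×micro: -2 ⇒ (c0=-12055/256, c1=3, c2=-2)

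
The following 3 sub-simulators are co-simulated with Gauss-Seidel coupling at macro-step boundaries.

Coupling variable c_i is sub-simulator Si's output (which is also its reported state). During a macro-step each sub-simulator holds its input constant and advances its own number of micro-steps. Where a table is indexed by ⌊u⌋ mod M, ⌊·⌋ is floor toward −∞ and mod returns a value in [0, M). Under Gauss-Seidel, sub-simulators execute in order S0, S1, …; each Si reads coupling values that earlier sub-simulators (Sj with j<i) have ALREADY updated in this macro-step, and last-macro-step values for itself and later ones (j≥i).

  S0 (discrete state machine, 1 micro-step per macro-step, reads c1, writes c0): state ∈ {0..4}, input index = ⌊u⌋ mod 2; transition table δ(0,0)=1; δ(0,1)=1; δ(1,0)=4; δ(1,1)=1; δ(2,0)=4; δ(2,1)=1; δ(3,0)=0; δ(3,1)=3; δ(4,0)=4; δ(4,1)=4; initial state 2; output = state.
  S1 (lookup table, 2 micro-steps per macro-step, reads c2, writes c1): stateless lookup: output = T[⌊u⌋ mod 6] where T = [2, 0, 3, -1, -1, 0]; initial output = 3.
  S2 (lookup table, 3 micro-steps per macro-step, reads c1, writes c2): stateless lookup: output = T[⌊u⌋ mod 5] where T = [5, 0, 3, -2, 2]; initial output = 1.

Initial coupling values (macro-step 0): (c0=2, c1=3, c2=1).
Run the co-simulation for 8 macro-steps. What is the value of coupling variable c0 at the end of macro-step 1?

macro 1: S0 reads c1=3 → after 1×micro: 1; S1 reads c2=1 → after 2×micro: 0; S2 reads c1=0 → after 3×micro: 5 ⇒ (c0=1, c1=0, c2=5)
macro 2: S0 reads c1=0 → after 1×micro: 4; S1 reads c2=5 → after 2×micro: 0; S2 reads c1=0 → after 3×micro: 5 ⇒ (c0=4, c1=0, c2=5)
macro 3: S0 reads c1=0 → after 1×micro: 4; S1 reads c2=5 → after 2×micro: 0; S2 reads c1=0 → after 3×micro: 5 ⇒ (c0=4, c1=0, c2=5)
macro 4: S0 reads c1=0 → after 1×micro: 4; S1 reads c2=5 → after 2×micro: 0; S2 reads c1=0 → after 3×micro: 5 ⇒ (c0=4, c1=0, c2=5)
macro 5: S0 reads c1=0 → after 1×micro: 4; S1 reads c2=5 → after 2×micro: 0; S2 reads c1=0 → after 3×micro: 5 ⇒ (c0=4, c1=0, c2=5)
macro 6: S0 reads c1=0 → after 1×micro: 4; S1 reads c2=5 → after 2×micro: 0; S2 reads c1=0 → after 3×micro: 5 ⇒ (c0=4, c1=0, c2=5)
macro 7: S0 reads c1=0 → after 1×micro: 4; S1 reads c2=5 → after 2×micro: 0; S2 reads c1=0 → after 3×micro: 5 ⇒ (c0=4, c1=0, c2=5)
macro 8: S0 reads c1=0 → after 1×micro: 4; S1 reads c2=5 → after 2×micro: 0; S2 reads c1=0 → after 3×micro: 5 ⇒ (c0=4, c1=0, c2=5)

c0 at macro-step 1 = 1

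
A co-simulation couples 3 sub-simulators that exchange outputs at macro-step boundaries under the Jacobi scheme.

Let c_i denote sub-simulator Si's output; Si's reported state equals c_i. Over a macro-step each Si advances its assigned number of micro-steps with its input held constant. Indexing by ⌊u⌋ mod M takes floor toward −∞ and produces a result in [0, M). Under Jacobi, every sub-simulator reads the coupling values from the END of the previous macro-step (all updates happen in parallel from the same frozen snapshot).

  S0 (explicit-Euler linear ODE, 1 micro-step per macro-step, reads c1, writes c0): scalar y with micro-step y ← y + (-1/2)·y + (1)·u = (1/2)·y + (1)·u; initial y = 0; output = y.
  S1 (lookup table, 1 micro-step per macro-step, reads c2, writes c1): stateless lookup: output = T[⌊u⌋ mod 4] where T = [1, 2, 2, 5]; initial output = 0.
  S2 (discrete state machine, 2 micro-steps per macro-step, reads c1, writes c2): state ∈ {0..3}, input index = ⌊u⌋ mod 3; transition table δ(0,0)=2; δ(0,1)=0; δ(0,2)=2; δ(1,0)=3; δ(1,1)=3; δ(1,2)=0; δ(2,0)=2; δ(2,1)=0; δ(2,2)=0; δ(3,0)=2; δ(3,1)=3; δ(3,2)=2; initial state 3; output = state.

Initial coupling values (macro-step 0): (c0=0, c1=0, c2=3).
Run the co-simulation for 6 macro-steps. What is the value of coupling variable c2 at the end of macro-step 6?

c2 at macro-step 6 = 2

macro 1: S0 reads c1=0 → after 1×micro: 0; S1 reads c2=3 → after 1×micro: 5; S2 reads c1=0 → after 2×micro: 2 ⇒ (c0=0, c1=5, c2=2)
macro 2: S0 reads c1=5 → after 1×micro: 5; S1 reads c2=2 → after 1×micro: 2; S2 reads c1=5 → after 2×micro: 2 ⇒ (c0=5, c1=2, c2=2)
macro 3: S0 reads c1=2 → after 1×micro: 9/2; S1 reads c2=2 → after 1×micro: 2; S2 reads c1=2 → after 2×micro: 2 ⇒ (c0=9/2, c1=2, c2=2)
macro 4: S0 reads c1=2 → after 1×micro: 17/4; S1 reads c2=2 → after 1×micro: 2; S2 reads c1=2 → after 2×micro: 2 ⇒ (c0=17/4, c1=2, c2=2)
macro 5: S0 reads c1=2 → after 1×micro: 33/8; S1 reads c2=2 → after 1×micro: 2; S2 reads c1=2 → after 2×micro: 2 ⇒ (c0=33/8, c1=2, c2=2)
macro 6: S0 reads c1=2 → after 1×micro: 65/16; S1 reads c2=2 → after 1×micro: 2; S2 reads c1=2 → after 2×micro: 2 ⇒ (c0=65/16, c1=2, c2=2)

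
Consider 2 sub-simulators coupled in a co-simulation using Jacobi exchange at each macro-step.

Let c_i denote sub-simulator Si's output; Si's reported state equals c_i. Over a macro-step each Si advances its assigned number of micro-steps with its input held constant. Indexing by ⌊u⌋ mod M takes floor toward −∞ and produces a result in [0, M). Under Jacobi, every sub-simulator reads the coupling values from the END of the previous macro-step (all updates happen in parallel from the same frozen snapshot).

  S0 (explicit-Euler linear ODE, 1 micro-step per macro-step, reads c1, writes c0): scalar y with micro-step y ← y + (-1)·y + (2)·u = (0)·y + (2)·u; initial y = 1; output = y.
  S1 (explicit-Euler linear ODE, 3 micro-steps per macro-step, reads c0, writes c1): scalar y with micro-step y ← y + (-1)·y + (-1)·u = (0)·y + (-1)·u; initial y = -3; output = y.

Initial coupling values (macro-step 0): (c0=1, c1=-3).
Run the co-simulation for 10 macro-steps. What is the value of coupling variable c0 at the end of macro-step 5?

c0 at macro-step 5 = -24

macro 1: S0 reads c1=-3 → after 1×micro: -6; S1 reads c0=1 → after 3×micro: -1 ⇒ (c0=-6, c1=-1)
macro 2: S0 reads c1=-1 → after 1×micro: -2; S1 reads c0=-6 → after 3×micro: 6 ⇒ (c0=-2, c1=6)
macro 3: S0 reads c1=6 → after 1×micro: 12; S1 reads c0=-2 → after 3×micro: 2 ⇒ (c0=12, c1=2)
macro 4: S0 reads c1=2 → after 1×micro: 4; S1 reads c0=12 → after 3×micro: -12 ⇒ (c0=4, c1=-12)
macro 5: S0 reads c1=-12 → after 1×micro: -24; S1 reads c0=4 → after 3×micro: -4 ⇒ (c0=-24, c1=-4)
macro 6: S0 reads c1=-4 → after 1×micro: -8; S1 reads c0=-24 → after 3×micro: 24 ⇒ (c0=-8, c1=24)
macro 7: S0 reads c1=24 → after 1×micro: 48; S1 reads c0=-8 → after 3×micro: 8 ⇒ (c0=48, c1=8)
macro 8: S0 reads c1=8 → after 1×micro: 16; S1 reads c0=48 → after 3×micro: -48 ⇒ (c0=16, c1=-48)
macro 9: S0 reads c1=-48 → after 1×micro: -96; S1 reads c0=16 → after 3×micro: -16 ⇒ (c0=-96, c1=-16)
macro 10: S0 reads c1=-16 → after 1×micro: -32; S1 reads c0=-96 → after 3×micro: 96 ⇒ (c0=-32, c1=96)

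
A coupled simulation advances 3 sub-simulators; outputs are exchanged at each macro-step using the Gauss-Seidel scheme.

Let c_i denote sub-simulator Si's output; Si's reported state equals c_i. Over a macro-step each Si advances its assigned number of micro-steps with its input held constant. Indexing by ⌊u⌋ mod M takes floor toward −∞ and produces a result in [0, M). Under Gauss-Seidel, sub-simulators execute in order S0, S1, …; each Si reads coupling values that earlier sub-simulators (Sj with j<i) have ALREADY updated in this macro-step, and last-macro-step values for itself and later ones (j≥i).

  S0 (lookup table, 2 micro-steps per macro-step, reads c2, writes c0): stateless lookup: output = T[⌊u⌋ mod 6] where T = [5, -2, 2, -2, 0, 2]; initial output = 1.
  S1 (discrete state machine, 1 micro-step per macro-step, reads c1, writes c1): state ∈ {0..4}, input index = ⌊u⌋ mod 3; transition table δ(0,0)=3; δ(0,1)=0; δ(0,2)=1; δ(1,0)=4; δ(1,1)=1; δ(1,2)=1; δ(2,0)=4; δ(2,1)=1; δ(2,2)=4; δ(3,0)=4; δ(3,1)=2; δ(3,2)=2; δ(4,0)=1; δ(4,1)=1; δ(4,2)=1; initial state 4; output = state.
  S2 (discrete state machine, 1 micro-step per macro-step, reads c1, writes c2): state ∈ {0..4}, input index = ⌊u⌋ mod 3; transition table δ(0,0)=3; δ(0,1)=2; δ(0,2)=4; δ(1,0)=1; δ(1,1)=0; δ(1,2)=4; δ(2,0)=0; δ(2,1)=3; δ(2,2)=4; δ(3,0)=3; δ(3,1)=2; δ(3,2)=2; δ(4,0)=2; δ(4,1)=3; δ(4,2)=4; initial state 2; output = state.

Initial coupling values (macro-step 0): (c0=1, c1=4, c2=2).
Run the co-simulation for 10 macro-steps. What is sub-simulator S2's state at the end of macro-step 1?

S2 state at macro-step 1 = 3

macro 1: S0 reads c2=2 → after 2×micro: 2; S1 reads c1=4 → after 1×micro: 1; S2 reads c1=1 → after 1×micro: 3 ⇒ (c0=2, c1=1, c2=3)
macro 2: S0 reads c2=3 → after 2×micro: -2; S1 reads c1=1 → after 1×micro: 1; S2 reads c1=1 → after 1×micro: 2 ⇒ (c0=-2, c1=1, c2=2)
macro 3: S0 reads c2=2 → after 2×micro: 2; S1 reads c1=1 → after 1×micro: 1; S2 reads c1=1 → after 1×micro: 3 ⇒ (c0=2, c1=1, c2=3)
macro 4: S0 reads c2=3 → after 2×micro: -2; S1 reads c1=1 → after 1×micro: 1; S2 reads c1=1 → after 1×micro: 2 ⇒ (c0=-2, c1=1, c2=2)
macro 5: S0 reads c2=2 → after 2×micro: 2; S1 reads c1=1 → after 1×micro: 1; S2 reads c1=1 → after 1×micro: 3 ⇒ (c0=2, c1=1, c2=3)
macro 6: S0 reads c2=3 → after 2×micro: -2; S1 reads c1=1 → after 1×micro: 1; S2 reads c1=1 → after 1×micro: 2 ⇒ (c0=-2, c1=1, c2=2)
macro 7: S0 reads c2=2 → after 2×micro: 2; S1 reads c1=1 → after 1×micro: 1; S2 reads c1=1 → after 1×micro: 3 ⇒ (c0=2, c1=1, c2=3)
macro 8: S0 reads c2=3 → after 2×micro: -2; S1 reads c1=1 → after 1×micro: 1; S2 reads c1=1 → after 1×micro: 2 ⇒ (c0=-2, c1=1, c2=2)
macro 9: S0 reads c2=2 → after 2×micro: 2; S1 reads c1=1 → after 1×micro: 1; S2 reads c1=1 → after 1×micro: 3 ⇒ (c0=2, c1=1, c2=3)
macro 10: S0 reads c2=3 → after 2×micro: -2; S1 reads c1=1 → after 1×micro: 1; S2 reads c1=1 → after 1×micro: 2 ⇒ (c0=-2, c1=1, c2=2)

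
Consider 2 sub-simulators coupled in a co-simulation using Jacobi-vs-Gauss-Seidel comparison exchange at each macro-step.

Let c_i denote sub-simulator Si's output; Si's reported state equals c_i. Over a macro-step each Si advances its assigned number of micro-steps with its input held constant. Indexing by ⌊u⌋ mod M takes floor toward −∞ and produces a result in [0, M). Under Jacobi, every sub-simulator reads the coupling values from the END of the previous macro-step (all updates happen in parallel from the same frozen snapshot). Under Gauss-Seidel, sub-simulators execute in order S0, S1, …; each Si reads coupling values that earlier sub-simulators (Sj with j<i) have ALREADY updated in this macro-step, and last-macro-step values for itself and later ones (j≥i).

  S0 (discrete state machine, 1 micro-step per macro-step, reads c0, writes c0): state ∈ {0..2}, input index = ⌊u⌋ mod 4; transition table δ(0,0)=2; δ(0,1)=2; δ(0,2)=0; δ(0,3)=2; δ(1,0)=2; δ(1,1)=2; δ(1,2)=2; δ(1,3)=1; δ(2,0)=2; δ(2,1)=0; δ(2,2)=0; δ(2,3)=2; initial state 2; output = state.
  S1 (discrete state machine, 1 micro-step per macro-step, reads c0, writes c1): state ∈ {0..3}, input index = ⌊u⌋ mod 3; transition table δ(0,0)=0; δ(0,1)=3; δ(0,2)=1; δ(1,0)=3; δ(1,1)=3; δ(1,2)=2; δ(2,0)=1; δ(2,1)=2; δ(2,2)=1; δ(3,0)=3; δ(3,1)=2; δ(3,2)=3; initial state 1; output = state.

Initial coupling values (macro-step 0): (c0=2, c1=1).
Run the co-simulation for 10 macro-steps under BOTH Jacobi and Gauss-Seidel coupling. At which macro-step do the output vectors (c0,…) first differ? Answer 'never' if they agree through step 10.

first divergence at macro-step: 1

[Jacobi] macro 1: S0 reads c0=2 → after 1×micro: 0; S1 reads c0=2 → after 1×micro: 2 ⇒ (c0=0, c1=2)
[Jacobi] macro 2: S0 reads c0=0 → after 1×micro: 2; S1 reads c0=0 → after 1×micro: 1 ⇒ (c0=2, c1=1)
[Jacobi] macro 3: S0 reads c0=2 → after 1×micro: 0; S1 reads c0=2 → after 1×micro: 2 ⇒ (c0=0, c1=2)
[Jacobi] macro 4: S0 reads c0=0 → after 1×micro: 2; S1 reads c0=0 → after 1×micro: 1 ⇒ (c0=2, c1=1)
[Jacobi] macro 5: S0 reads c0=2 → after 1×micro: 0; S1 reads c0=2 → after 1×micro: 2 ⇒ (c0=0, c1=2)
[Jacobi] macro 6: S0 reads c0=0 → after 1×micro: 2; S1 reads c0=0 → after 1×micro: 1 ⇒ (c0=2, c1=1)
[Jacobi] macro 7: S0 reads c0=2 → after 1×micro: 0; S1 reads c0=2 → after 1×micro: 2 ⇒ (c0=0, c1=2)
[Jacobi] macro 8: S0 reads c0=0 → after 1×micro: 2; S1 reads c0=0 → after 1×micro: 1 ⇒ (c0=2, c1=1)
[Jacobi] macro 9: S0 reads c0=2 → after 1×micro: 0; S1 reads c0=2 → after 1×micro: 2 ⇒ (c0=0, c1=2)
[Jacobi] macro 10: S0 reads c0=0 → after 1×micro: 2; S1 reads c0=0 → after 1×micro: 1 ⇒ (c0=2, c1=1)
[Gauss-Seidel] macro 1: S0 reads c0=2 → after 1×micro: 0; S1 reads c0=0 → after 1×micro: 3 ⇒ (c0=0, c1=3)
[Gauss-Seidel] macro 2: S0 reads c0=0 → after 1×micro: 2; S1 reads c0=2 → after 1×micro: 3 ⇒ (c0=2, c1=3)
[Gauss-Seidel] macro 3: S0 reads c0=2 → after 1×micro: 0; S1 reads c0=0 → after 1×micro: 3 ⇒ (c0=0, c1=3)
[Gauss-Seidel] macro 4: S0 reads c0=0 → after 1×micro: 2; S1 reads c0=2 → after 1×micro: 3 ⇒ (c0=2, c1=3)
[Gauss-Seidel] macro 5: S0 reads c0=2 → after 1×micro: 0; S1 reads c0=0 → after 1×micro: 3 ⇒ (c0=0, c1=3)
[Gauss-Seidel] macro 6: S0 reads c0=0 → after 1×micro: 2; S1 reads c0=2 → after 1×micro: 3 ⇒ (c0=2, c1=3)
[Gauss-Seidel] macro 7: S0 reads c0=2 → after 1×micro: 0; S1 reads c0=0 → after 1×micro: 3 ⇒ (c0=0, c1=3)
[Gauss-Seidel] macro 8: S0 reads c0=0 → after 1×micro: 2; S1 reads c0=2 → after 1×micro: 3 ⇒ (c0=2, c1=3)
[Gauss-Seidel] macro 9: S0 reads c0=2 → after 1×micro: 0; S1 reads c0=0 → after 1×micro: 3 ⇒ (c0=0, c1=3)
[Gauss-Seidel] macro 10: S0 reads c0=0 → after 1×micro: 2; S1 reads c0=2 → after 1×micro: 3 ⇒ (c0=2, c1=3)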